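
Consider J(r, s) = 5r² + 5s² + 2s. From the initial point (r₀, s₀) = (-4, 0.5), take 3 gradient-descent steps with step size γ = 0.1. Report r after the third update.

0

∇J = (10r, 10s + 2)
(r₁, s₁) = (-4, 0.5) − 0.1·(-40, 7) = (0, -0.2)
(r₂, s₂) = (0, -0.2) − 0.1·(0, 0) = (0, -0.2)
(r₃, s₃) = (0, -0.2) − 0.1·(0, 0) = (0, -0.2)
r = 0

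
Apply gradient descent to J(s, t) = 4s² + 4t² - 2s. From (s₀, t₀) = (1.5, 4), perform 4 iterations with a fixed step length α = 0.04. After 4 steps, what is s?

0.5172672

∇J = (8s - 2, 8t)
Step 1: at (1.5, 4), ∇J = (10, 32) → (1.5, 4) − 0.04·(10, 32) = (1.1, 2.72)
Step 2: at (1.1, 2.72), ∇J = (6.8, 21.76) → (1.1, 2.72) − 0.04·(6.8, 21.76) = (0.828, 1.8496)
Step 3: at (0.828, 1.8496), ∇J = (4.624, 14.7968) → (0.828, 1.8496) − 0.04·(4.624, 14.7968) = (0.64304, 1.257728)
Step 4: at (0.64304, 1.257728), ∇J = (3.14432, 10.061824) → (0.64304, 1.257728) − 0.04·(3.14432, 10.061824) = (0.5172672, 0.85525504)
s = 0.5172672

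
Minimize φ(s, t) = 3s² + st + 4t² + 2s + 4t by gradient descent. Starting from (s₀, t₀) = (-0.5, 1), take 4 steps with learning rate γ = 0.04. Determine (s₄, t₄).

(-0.42642944, -0.13243904)

∇φ = (6s + t + 2, s + 8t + 4)
(s₁, t₁) = (-0.5, 1) − 0.04·(0, 11.5) = (-0.5, 0.54)
(s₂, t₂) = (-0.5, 0.54) − 0.04·(-0.46, 7.82) = (-0.4816, 0.2272)
(s₃, t₃) = (-0.4816, 0.2272) − 0.04·(-0.6624, 5.336) = (-0.455104, 0.01376)
(s₄, t₄) = (-0.455104, 0.01376) − 0.04·(-0.716864, 3.654976) = (-0.42642944, -0.13243904)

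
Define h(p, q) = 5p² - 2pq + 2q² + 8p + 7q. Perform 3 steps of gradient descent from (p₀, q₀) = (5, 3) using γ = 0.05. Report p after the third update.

∇h = (10p - 2q + 8, -2p + 4q + 7)
(p₁, q₁) = (5, 3) − 0.05·(52, 9) = (2.4, 2.55)
(p₂, q₂) = (2.4, 2.55) − 0.05·(26.9, 12.4) = (1.055, 1.93)
(p₃, q₃) = (1.055, 1.93) − 0.05·(14.69, 12.61) = (0.3205, 1.2995)
p = 0.3205

0.3205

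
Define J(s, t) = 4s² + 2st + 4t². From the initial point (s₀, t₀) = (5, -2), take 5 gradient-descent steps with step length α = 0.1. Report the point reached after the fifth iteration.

∇J = (8s + 2t, 2s + 8t)
Step 1: at (5, -2), ∇J = (36, -6) → (5, -2) − 0.1·(36, -6) = (1.4, -1.4)
Step 2: at (1.4, -1.4), ∇J = (8.4, -8.4) → (1.4, -1.4) − 0.1·(8.4, -8.4) = (0.56, -0.56)
Step 3: at (0.56, -0.56), ∇J = (3.36, -3.36) → (0.56, -0.56) − 0.1·(3.36, -3.36) = (0.224, -0.224)
Step 4: at (0.224, -0.224), ∇J = (1.344, -1.344) → (0.224, -0.224) − 0.1·(1.344, -1.344) = (0.0896, -0.0896)
Step 5: at (0.0896, -0.0896), ∇J = (0.5376, -0.5376) → (0.0896, -0.0896) − 0.1·(0.5376, -0.5376) = (0.03584, -0.03584)

(0.03584, -0.03584)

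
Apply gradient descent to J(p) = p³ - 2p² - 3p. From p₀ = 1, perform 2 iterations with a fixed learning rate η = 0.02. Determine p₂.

1.156416

J′(p) = 3p² - 4p - 3
p₁ = 1 − 0.02·(-4) = 1.08
p₂ = 1.08 − 0.02·(-3.8208) = 1.156416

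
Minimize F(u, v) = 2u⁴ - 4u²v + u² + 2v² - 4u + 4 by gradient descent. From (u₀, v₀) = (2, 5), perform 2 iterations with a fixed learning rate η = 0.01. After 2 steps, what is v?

∇F = (8u³ - 8uv + 2u - 4, -4u² + 4v)
(u₁, v₁) = (2, 5) − 0.01·(-16, 4) = (2.16, 4.96)
(u₂, v₂) = (2.16, 4.96) − 0.01·(-4.767232, 1.1776) = (2.20767232, 4.948224)
v = 4.948224

4.948224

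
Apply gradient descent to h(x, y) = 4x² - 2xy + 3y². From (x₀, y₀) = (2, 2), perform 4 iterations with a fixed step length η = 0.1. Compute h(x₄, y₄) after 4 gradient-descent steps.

0.10198016

∇h = (8x - 2y, -2x + 6y)
Step 1: at (2, 2), ∇h = (12, 8) → (2, 2) − 0.1·(12, 8) = (0.8, 1.2)
Step 2: at (0.8, 1.2), ∇h = (4, 5.6) → (0.8, 1.2) − 0.1·(4, 5.6) = (0.4, 0.64)
Step 3: at (0.4, 0.64), ∇h = (1.92, 3.04) → (0.4, 0.64) − 0.1·(1.92, 3.04) = (0.208, 0.336)
Step 4: at (0.208, 0.336), ∇h = (0.992, 1.6) → (0.208, 0.336) − 0.1·(0.992, 1.6) = (0.1088, 0.176)
h(0.1088, 0.176) = 0.10198016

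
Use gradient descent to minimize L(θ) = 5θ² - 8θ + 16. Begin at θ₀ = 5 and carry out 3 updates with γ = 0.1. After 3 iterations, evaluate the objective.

L′(θ) = 10θ - 8
θ₁ = 5 − 0.1·42 = 0.8
θ₂ = 0.8 − 0.1·0 = 0.8
θ₃ = 0.8 − 0.1·0 = 0.8
L(0.8) = 12.8

12.8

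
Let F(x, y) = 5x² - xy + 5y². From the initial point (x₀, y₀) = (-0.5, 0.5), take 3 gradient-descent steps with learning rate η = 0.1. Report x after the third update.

0.0005

∇F = (10x - y, -x + 10y)
(x₁, y₁) = (-0.5, 0.5) − 0.1·(-5.5, 5.5) = (0.05, -0.05)
(x₂, y₂) = (0.05, -0.05) − 0.1·(0.55, -0.55) = (-0.005, 0.005)
(x₃, y₃) = (-0.005, 0.005) − 0.1·(-0.055, 0.055) = (0.0005, -0.0005)
x = 0.0005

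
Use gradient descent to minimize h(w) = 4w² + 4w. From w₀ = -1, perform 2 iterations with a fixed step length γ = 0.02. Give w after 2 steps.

h′(w) = 8w + 4
Step 1: h′(-1) = -4; w₁ = -1 − 0.02·(-4) = -0.92
Step 2: h′(-0.92) = -3.36; w₂ = -0.92 − 0.02·(-3.36) = -0.8528

-0.8528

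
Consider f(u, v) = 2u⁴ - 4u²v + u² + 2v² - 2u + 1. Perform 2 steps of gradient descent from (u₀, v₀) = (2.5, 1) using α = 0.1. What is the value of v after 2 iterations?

29.416

∇f = (8u³ - 8uv + 2u - 2, -4u² + 4v)
(u₁, v₁) = (2.5, 1) − 0.1·(108, -21) = (-8.3, 3.1)
(u₂, v₂) = (-8.3, 3.1) − 0.1·(-4387.056, -263.16) = (430.4056, 29.416)
v = 29.416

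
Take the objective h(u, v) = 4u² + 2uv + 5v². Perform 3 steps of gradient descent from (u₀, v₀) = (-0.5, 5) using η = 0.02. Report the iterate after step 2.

∇h = (8u + 2v, 2u + 10v)
(u₁, v₁) = (-0.5, 5) − 0.02·(6, 49) = (-0.62, 4.02)
(u₂, v₂) = (-0.62, 4.02) − 0.02·(3.08, 38.96) = (-0.6816, 3.2408)

(-0.6816, 3.2408)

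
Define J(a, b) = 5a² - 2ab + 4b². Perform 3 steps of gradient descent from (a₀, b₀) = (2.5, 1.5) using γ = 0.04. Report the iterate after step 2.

∇J = (10a - 2b, -2a + 8b)
(a₁, b₁) = (2.5, 1.5) − 0.04·(22, 7) = (1.62, 1.22)
(a₂, b₂) = (1.62, 1.22) − 0.04·(13.76, 6.52) = (1.0696, 0.9592)

(1.0696, 0.9592)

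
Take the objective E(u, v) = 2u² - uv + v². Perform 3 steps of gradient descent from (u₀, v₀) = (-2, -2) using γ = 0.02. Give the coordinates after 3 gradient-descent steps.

∇E = (4u - v, -u + 2v)
(u₁, v₁) = (-2, -2) − 0.02·(-6, -2) = (-1.88, -1.96)
(u₂, v₂) = (-1.88, -1.96) − 0.02·(-5.56, -2.04) = (-1.7688, -1.9192)
(u₃, v₃) = (-1.7688, -1.9192) − 0.02·(-5.156, -2.0696) = (-1.66568, -1.877808)

(-1.66568, -1.877808)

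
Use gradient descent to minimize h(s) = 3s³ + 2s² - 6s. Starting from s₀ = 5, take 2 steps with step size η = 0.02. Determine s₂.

h′(s) = 9s² + 4s - 6
Step 1: h′(5) = 239; s₁ = 5 − 0.02·239 = 0.22
Step 2: h′(0.22) = -4.6844; s₂ = 0.22 − 0.02·(-4.6844) = 0.313688

0.313688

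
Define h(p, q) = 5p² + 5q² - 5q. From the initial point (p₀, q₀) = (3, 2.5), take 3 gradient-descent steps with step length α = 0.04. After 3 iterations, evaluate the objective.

1.78264

∇h = (10p, 10q - 5)
(p₁, q₁) = (3, 2.5) − 0.04·(30, 20) = (1.8, 1.7)
(p₂, q₂) = (1.8, 1.7) − 0.04·(18, 12) = (1.08, 1.22)
(p₃, q₃) = (1.08, 1.22) − 0.04·(10.8, 7.2) = (0.648, 0.932)
h(0.648, 0.932) = 1.78264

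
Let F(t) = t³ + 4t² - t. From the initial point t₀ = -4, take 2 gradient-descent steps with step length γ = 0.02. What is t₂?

F′(t) = 3t² + 8t - 1
t₁ = -4 − 0.02·15 = -4.3
t₂ = -4.3 − 0.02·20.07 = -4.7014

-4.7014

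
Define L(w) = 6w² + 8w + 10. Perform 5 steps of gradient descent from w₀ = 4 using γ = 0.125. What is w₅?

L′(w) = 12w + 8
w₁ = 4 − 0.125·56 = -3
w₂ = -3 − 0.125·(-28) = 0.5
w₃ = 0.5 − 0.125·14 = -1.25
w₄ = -1.25 − 0.125·(-7) = -0.375
w₅ = -0.375 − 0.125·3.5 = -0.8125

-0.8125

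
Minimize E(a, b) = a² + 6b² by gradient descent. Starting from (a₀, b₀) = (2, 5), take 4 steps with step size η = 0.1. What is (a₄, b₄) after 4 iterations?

∇E = (2a, 12b)
Step 1: at (2, 5), ∇E = (4, 60) → (2, 5) − 0.1·(4, 60) = (1.6, -1)
Step 2: at (1.6, -1), ∇E = (3.2, -12) → (1.6, -1) − 0.1·(3.2, -12) = (1.28, 0.2)
Step 3: at (1.28, 0.2), ∇E = (2.56, 2.4) → (1.28, 0.2) − 0.1·(2.56, 2.4) = (1.024, -0.04)
Step 4: at (1.024, -0.04), ∇E = (2.048, -0.48) → (1.024, -0.04) − 0.1·(2.048, -0.48) = (0.8192, 0.008)

(0.8192, 0.008)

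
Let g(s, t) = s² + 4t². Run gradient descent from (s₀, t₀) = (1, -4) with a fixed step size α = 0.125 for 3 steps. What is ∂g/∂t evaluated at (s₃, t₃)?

∇g = (2s, 8t)
(s₁, t₁) = (1, -4) − 0.125·(2, -32) = (0.75, 0)
(s₂, t₂) = (0.75, 0) − 0.125·(1.5, 0) = (0.5625, 0)
(s₃, t₃) = (0.5625, 0) − 0.125·(1.125, 0) = (0.421875, 0)
∂g/∂t at (0.421875, 0) = 0

0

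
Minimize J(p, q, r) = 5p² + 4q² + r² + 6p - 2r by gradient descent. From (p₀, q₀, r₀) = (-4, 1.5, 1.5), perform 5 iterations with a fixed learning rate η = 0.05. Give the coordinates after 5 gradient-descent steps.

∇J = (10p + 6, 8q, 2r - 2)
(p₁, q₁, r₁) = (-4, 1.5, 1.5) − 0.05·(-34, 12, 1) = (-2.3, 0.9, 1.45)
(p₂, q₂, r₂) = (-2.3, 0.9, 1.45) − 0.05·(-17, 7.2, 0.9) = (-1.45, 0.54, 1.405)
(p₃, q₃, r₃) = (-1.45, 0.54, 1.405) − 0.05·(-8.5, 4.32, 0.81) = (-1.025, 0.324, 1.3645)
(p₄, q₄, r₄) = (-1.025, 0.324, 1.3645) − 0.05·(-4.25, 2.592, 0.729) = (-0.8125, 0.1944, 1.32805)
(p₅, q₅, r₅) = (-0.8125, 0.1944, 1.32805) − 0.05·(-2.125, 1.5552, 0.6561) = (-0.70625, 0.11664, 1.295245)

(-0.70625, 0.11664, 1.295245)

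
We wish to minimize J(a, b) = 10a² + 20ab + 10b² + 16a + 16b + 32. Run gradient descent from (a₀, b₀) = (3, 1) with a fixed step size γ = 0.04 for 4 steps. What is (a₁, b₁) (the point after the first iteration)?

(-0.84, -2.84)

∇J = (20a + 20b + 16, 20a + 20b + 16)
Step 1: at (3, 1), ∇J = (96, 96) → (3, 1) − 0.04·(96, 96) = (-0.84, -2.84)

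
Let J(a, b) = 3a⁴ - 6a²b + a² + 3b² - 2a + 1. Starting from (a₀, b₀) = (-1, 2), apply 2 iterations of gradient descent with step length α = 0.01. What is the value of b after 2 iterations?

1.893584

∇J = (12a³ - 12ab + 2a - 2, -6a² + 6b)
Step 1: at (-1, 2), ∇J = (8, 6) → (-1, 2) − 0.01·(8, 6) = (-1.08, 1.94)
Step 2: at (-1.08, 1.94), ∇J = (5.865856, 4.6416) → (-1.08, 1.94) − 0.01·(5.865856, 4.6416) = (-1.13865856, 1.893584)
b = 1.893584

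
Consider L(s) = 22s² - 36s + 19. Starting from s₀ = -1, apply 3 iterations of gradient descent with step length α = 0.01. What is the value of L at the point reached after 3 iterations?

6.5157075968

L′(s) = 44s - 36
s₁ = -1 − 0.01·(-80) = -0.2
s₂ = -0.2 − 0.01·(-44.8) = 0.248
s₃ = 0.248 − 0.01·(-25.088) = 0.49888
L(0.49888) = 6.5157075968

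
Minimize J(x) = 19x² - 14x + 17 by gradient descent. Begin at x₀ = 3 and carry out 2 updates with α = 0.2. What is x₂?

115

J′(x) = 38x - 14
Step 1: J′(3) = 100; x₁ = 3 − 0.2·100 = -17
Step 2: J′(-17) = -660; x₂ = -17 − 0.2·(-660) = 115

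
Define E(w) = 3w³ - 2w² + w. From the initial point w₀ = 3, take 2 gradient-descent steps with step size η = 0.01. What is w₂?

1.9059

E′(w) = 9w² - 4w + 1
Step 1: E′(3) = 70; w₁ = 3 − 0.01·70 = 2.3
Step 2: E′(2.3) = 39.41; w₂ = 2.3 − 0.01·39.41 = 1.9059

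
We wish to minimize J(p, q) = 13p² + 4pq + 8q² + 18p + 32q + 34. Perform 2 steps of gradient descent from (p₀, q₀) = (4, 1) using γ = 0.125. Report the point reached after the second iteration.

(27.6875, 8.875)

∇J = (26p + 4q + 18, 4p + 16q + 32)
(p₁, q₁) = (4, 1) − 0.125·(126, 64) = (-11.75, -7)
(p₂, q₂) = (-11.75, -7) − 0.125·(-315.5, -127) = (27.6875, 8.875)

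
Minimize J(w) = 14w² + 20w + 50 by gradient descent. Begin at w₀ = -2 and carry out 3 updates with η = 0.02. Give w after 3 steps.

J′(w) = 28w + 20
Step 1: J′(-2) = -36; w₁ = -2 − 0.02·(-36) = -1.28
Step 2: J′(-1.28) = -15.84; w₂ = -1.28 − 0.02·(-15.84) = -0.9632
Step 3: J′(-0.9632) = -6.9696; w₃ = -0.9632 − 0.02·(-6.9696) = -0.823808

-0.823808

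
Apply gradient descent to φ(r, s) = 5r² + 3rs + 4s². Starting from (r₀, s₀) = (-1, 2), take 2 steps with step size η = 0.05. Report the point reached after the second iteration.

(-0.6025, 0.93)

∇φ = (10r + 3s, 3r + 8s)
Step 1: at (-1, 2), ∇φ = (-4, 13) → (-1, 2) − 0.05·(-4, 13) = (-0.8, 1.35)
Step 2: at (-0.8, 1.35), ∇φ = (-3.95, 8.4) → (-0.8, 1.35) − 0.05·(-3.95, 8.4) = (-0.6025, 0.93)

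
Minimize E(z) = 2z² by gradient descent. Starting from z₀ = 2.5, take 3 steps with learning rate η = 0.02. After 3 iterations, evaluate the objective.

E′(z) = 4z
z₁ = 2.5 − 0.02·10 = 2.3
z₂ = 2.3 − 0.02·9.2 = 2.116
z₃ = 2.116 − 0.02·8.464 = 1.94672
E(1.94672) = 7.5794375168

7.5794375168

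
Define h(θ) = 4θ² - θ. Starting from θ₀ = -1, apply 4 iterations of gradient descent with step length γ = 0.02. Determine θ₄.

-0.43510528

h′(θ) = 8θ - 1
Step 1: h′(-1) = -9; θ₁ = -1 − 0.02·(-9) = -0.82
Step 2: h′(-0.82) = -7.56; θ₂ = -0.82 − 0.02·(-7.56) = -0.6688
Step 3: h′(-0.6688) = -6.3504; θ₃ = -0.6688 − 0.02·(-6.3504) = -0.541792
Step 4: h′(-0.541792) = -5.334336; θ₄ = -0.541792 − 0.02·(-5.334336) = -0.43510528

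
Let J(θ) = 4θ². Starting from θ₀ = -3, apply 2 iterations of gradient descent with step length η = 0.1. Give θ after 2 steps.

J′(θ) = 8θ
Step 1: J′(-3) = -24; θ₁ = -3 − 0.1·(-24) = -0.6
Step 2: J′(-0.6) = -4.8; θ₂ = -0.6 − 0.1·(-4.8) = -0.12

-0.12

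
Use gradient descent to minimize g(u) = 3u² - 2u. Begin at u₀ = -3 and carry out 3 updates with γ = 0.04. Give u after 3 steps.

g′(u) = 6u - 2
u₁ = -3 − 0.04·(-20) = -2.2
u₂ = -2.2 − 0.04·(-15.2) = -1.592
u₃ = -1.592 − 0.04·(-11.552) = -1.12992

-1.12992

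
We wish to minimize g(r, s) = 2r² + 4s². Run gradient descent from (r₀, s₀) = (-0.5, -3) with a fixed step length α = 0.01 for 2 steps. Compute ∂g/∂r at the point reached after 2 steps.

∇g = (4r, 8s)
(r₁, s₁) = (-0.5, -3) − 0.01·(-2, -24) = (-0.48, -2.76)
(r₂, s₂) = (-0.48, -2.76) − 0.01·(-1.92, -22.08) = (-0.4608, -2.5392)
∂g/∂r at (-0.4608, -2.5392) = -1.8432

-1.8432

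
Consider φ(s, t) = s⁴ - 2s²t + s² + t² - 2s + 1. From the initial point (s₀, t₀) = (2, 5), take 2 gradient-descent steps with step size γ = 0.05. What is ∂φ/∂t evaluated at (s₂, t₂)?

1.95302328

∇φ = (4s³ - 4st + 2s - 2, -2s² + 2t)
(s₁, t₁) = (2, 5) − 0.05·(-6, 2) = (2.3, 4.9)
(s₂, t₂) = (2.3, 4.9) − 0.05·(6.188, -0.78) = (1.9906, 4.939)
∂φ/∂t at (1.9906, 4.939) = 1.95302328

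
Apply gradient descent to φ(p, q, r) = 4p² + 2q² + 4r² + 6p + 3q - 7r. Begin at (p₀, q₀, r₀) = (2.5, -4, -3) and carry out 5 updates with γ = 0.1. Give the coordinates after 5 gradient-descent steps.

∇φ = (8p + 6, 4q + 3, 8r - 7)
(p₁, q₁, r₁) = (2.5, -4, -3) − 0.1·(26, -13, -31) = (-0.1, -2.7, 0.1)
(p₂, q₂, r₂) = (-0.1, -2.7, 0.1) − 0.1·(5.2, -7.8, -6.2) = (-0.62, -1.92, 0.72)
(p₃, q₃, r₃) = (-0.62, -1.92, 0.72) − 0.1·(1.04, -4.68, -1.24) = (-0.724, -1.452, 0.844)
(p₄, q₄, r₄) = (-0.724, -1.452, 0.844) − 0.1·(0.208, -2.808, -0.248) = (-0.7448, -1.1712, 0.8688)
(p₅, q₅, r₅) = (-0.7448, -1.1712, 0.8688) − 0.1·(0.0416, -1.6848, -0.0496) = (-0.74896, -1.00272, 0.87376)

(-0.74896, -1.00272, 0.87376)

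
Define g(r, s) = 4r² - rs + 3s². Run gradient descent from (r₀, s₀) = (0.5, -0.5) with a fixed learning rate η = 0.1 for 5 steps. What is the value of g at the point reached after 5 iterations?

0.00005746105

∇g = (8r - s, -r + 6s)
Step 1: at (0.5, -0.5), ∇g = (4.5, -3.5) → (0.5, -0.5) − 0.1·(4.5, -3.5) = (0.05, -0.15)
Step 2: at (0.05, -0.15), ∇g = (0.55, -0.95) → (0.05, -0.15) − 0.1·(0.55, -0.95) = (-0.005, -0.055)
Step 3: at (-0.005, -0.055), ∇g = (0.015, -0.325) → (-0.005, -0.055) − 0.1·(0.015, -0.325) = (-0.0065, -0.0225)
Step 4: at (-0.0065, -0.0225), ∇g = (-0.0295, -0.1285) → (-0.0065, -0.0225) − 0.1·(-0.0295, -0.1285) = (-0.00355, -0.00965)
Step 5: at (-0.00355, -0.00965), ∇g = (-0.01875, -0.05435) → (-0.00355, -0.00965) − 0.1·(-0.01875, -0.05435) = (-0.001675, -0.004215)
g(-0.001675, -0.004215) = 0.00005746105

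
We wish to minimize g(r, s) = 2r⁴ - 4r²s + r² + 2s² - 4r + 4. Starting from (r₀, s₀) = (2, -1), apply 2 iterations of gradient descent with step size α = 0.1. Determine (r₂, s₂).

(163.6, 15)

∇g = (8r³ - 8rs + 2r - 4, -4r² + 4s)
(r₁, s₁) = (2, -1) − 0.1·(80, -20) = (-6, 1)
(r₂, s₂) = (-6, 1) − 0.1·(-1696, -140) = (163.6, 15)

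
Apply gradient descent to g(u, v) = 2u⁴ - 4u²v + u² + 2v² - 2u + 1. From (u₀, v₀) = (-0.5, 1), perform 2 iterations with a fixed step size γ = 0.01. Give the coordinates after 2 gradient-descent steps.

(-0.4988, 0.9412)

∇g = (8u³ - 8uv + 2u - 2, -4u² + 4v)
Step 1: at (-0.5, 1), ∇g = (0, 3) → (-0.5, 1) − 0.01·(0, 3) = (-0.5, 0.97)
Step 2: at (-0.5, 0.97), ∇g = (-0.12, 2.88) → (-0.5, 0.97) − 0.01·(-0.12, 2.88) = (-0.4988, 0.9412)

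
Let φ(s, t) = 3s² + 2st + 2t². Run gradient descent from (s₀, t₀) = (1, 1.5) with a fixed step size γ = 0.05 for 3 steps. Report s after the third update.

∇φ = (6s + 2t, 2s + 4t)
Step 1: at (1, 1.5), ∇φ = (9, 8) → (1, 1.5) − 0.05·(9, 8) = (0.55, 1.1)
Step 2: at (0.55, 1.1), ∇φ = (5.5, 5.5) → (0.55, 1.1) − 0.05·(5.5, 5.5) = (0.275, 0.825)
Step 3: at (0.275, 0.825), ∇φ = (3.3, 3.85) → (0.275, 0.825) − 0.05·(3.3, 3.85) = (0.11, 0.6325)
s = 0.11

0.11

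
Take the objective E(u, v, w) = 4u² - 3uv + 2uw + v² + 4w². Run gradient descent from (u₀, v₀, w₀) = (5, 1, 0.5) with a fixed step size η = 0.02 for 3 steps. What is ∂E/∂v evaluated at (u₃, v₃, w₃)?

-6.158976

∇E = (8u - 3v + 2w, -3u + 2v, 2u + 8w)
Step 1: at (5, 1, 0.5), ∇E = (38, -13, 14) → (5, 1, 0.5) − 0.02·(38, -13, 14) = (4.24, 1.26, 0.22)
Step 2: at (4.24, 1.26, 0.22), ∇E = (30.58, -10.2, 10.24) → (4.24, 1.26, 0.22) − 0.02·(30.58, -10.2, 10.24) = (3.6284, 1.464, 0.0152)
Step 3: at (3.6284, 1.464, 0.0152), ∇E = (24.6656, -7.9572, 7.3784) → (3.6284, 1.464, 0.0152) − 0.02·(24.6656, -7.9572, 7.3784) = (3.135088, 1.623144, -0.132368)
∂E/∂v at (3.135088, 1.623144, -0.132368) = -6.158976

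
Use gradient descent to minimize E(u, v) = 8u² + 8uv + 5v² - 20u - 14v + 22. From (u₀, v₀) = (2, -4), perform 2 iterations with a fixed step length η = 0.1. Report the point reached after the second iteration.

∇E = (16u + 8v - 20, 8u + 10v - 14)
(u₁, v₁) = (2, -4) − 0.1·(-20, -38) = (4, -0.2)
(u₂, v₂) = (4, -0.2) − 0.1·(42.4, 16) = (-0.24, -1.8)

(-0.24, -1.8)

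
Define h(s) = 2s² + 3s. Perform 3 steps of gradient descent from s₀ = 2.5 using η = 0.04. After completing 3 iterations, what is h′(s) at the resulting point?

h′(s) = 4s + 3
Step 1: h′(2.5) = 13; s₁ = 2.5 − 0.04·13 = 1.98
Step 2: h′(1.98) = 10.92; s₂ = 1.98 − 0.04·10.92 = 1.5432
Step 3: h′(1.5432) = 9.1728; s₃ = 1.5432 − 0.04·9.1728 = 1.176288
h′(s) at (1.176288) = 7.705152

7.705152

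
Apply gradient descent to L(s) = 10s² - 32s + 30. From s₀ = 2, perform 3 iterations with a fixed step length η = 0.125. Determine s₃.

0.25

L′(s) = 20s - 32
s₁ = 2 − 0.125·8 = 1
s₂ = 1 − 0.125·(-12) = 2.5
s₃ = 2.5 − 0.125·18 = 0.25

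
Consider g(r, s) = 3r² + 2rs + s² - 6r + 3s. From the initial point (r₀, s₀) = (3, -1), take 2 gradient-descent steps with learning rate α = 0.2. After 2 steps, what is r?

1.96

∇g = (6r + 2s - 6, 2r + 2s + 3)
Step 1: at (3, -1), ∇g = (10, 7) → (3, -1) − 0.2·(10, 7) = (1, -2.4)
Step 2: at (1, -2.4), ∇g = (-4.8, 0.2) → (1, -2.4) − 0.2·(-4.8, 0.2) = (1.96, -2.44)
r = 1.96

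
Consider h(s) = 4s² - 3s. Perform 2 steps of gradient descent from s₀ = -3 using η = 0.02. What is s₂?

h′(s) = 8s - 3
s₁ = -3 − 0.02·(-27) = -2.46
s₂ = -2.46 − 0.02·(-22.68) = -2.0064

-2.0064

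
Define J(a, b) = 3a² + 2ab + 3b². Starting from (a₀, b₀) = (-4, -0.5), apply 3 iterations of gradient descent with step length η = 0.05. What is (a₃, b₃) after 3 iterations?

(-1.382, 0.41)

∇J = (6a + 2b, 2a + 6b)
Step 1: at (-4, -0.5), ∇J = (-25, -11) → (-4, -0.5) − 0.05·(-25, -11) = (-2.75, 0.05)
Step 2: at (-2.75, 0.05), ∇J = (-16.4, -5.2) → (-2.75, 0.05) − 0.05·(-16.4, -5.2) = (-1.93, 0.31)
Step 3: at (-1.93, 0.31), ∇J = (-10.96, -2) → (-1.93, 0.31) − 0.05·(-10.96, -2) = (-1.382, 0.41)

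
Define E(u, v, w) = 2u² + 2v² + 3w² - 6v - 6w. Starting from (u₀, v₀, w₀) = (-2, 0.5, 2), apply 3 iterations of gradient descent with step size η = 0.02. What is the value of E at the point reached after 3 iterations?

∇E = (4u, 4v - 6, 6w - 6)
Step 1: at (-2, 0.5, 2), ∇E = (-8, -4, 6) → (-2, 0.5, 2) − 0.02·(-8, -4, 6) = (-1.84, 0.58, 1.88)
Step 2: at (-1.84, 0.58, 1.88), ∇E = (-7.36, -3.68, 5.28) → (-1.84, 0.58, 1.88) − 0.02·(-7.36, -3.68, 5.28) = (-1.6928, 0.6536, 1.7744)
Step 3: at (-1.6928, 0.6536, 1.7744), ∇E = (-6.7712, -3.3856, 4.6464) → (-1.6928, 0.6536, 1.7744) − 0.02·(-6.7712, -3.3856, 4.6464) = (-1.557376, 0.721312, 1.681472)
E(-1.557376, 0.721312, 1.681472) = -0.043237726208

-0.043237726208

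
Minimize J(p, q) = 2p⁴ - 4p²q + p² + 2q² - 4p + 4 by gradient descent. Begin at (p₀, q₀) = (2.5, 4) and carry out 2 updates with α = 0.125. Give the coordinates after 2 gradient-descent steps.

(15.734375, 7.84375)

∇J = (8p³ - 8pq + 2p - 4, -4p² + 4q)
(p₁, q₁) = (2.5, 4) − 0.125·(46, -9) = (-3.25, 5.125)
(p₂, q₂) = (-3.25, 5.125) − 0.125·(-151.875, -21.75) = (15.734375, 7.84375)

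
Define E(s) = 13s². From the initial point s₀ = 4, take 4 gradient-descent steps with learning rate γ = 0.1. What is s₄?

E′(s) = 26s
Step 1: E′(4) = 104; s₁ = 4 − 0.1·104 = -6.4
Step 2: E′(-6.4) = -166.4; s₂ = -6.4 − 0.1·(-166.4) = 10.24
Step 3: E′(10.24) = 266.24; s₃ = 10.24 − 0.1·266.24 = -16.384
Step 4: E′(-16.384) = -425.984; s₄ = -16.384 − 0.1·(-425.984) = 26.2144

26.2144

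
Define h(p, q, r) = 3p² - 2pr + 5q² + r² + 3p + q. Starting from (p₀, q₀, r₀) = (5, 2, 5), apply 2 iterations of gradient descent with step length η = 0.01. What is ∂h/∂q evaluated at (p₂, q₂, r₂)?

∇h = (6p - 2r + 3, 10q + 1, -2p + 2r)
Step 1: at (5, 2, 5), ∇h = (23, 21, 0) → (5, 2, 5) − 0.01·(23, 21, 0) = (4.77, 1.79, 5)
Step 2: at (4.77, 1.79, 5), ∇h = (21.62, 18.9, 0.46) → (4.77, 1.79, 5) − 0.01·(21.62, 18.9, 0.46) = (4.5538, 1.601, 4.9954)
∂h/∂q at (4.5538, 1.601, 4.9954) = 17.01

17.01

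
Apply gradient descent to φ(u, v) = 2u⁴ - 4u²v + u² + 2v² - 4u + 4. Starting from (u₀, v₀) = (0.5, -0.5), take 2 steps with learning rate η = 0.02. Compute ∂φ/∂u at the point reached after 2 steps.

-0.407346315264

∇φ = (8u³ - 8uv + 2u - 4, -4u² + 4v)
(u₁, v₁) = (0.5, -0.5) − 0.02·(0, -3) = (0.5, -0.44)
(u₂, v₂) = (0.5, -0.44) − 0.02·(-0.24, -2.76) = (0.5048, -0.3848)
∂φ/∂u at (0.5048, -0.3848) = -0.407346315264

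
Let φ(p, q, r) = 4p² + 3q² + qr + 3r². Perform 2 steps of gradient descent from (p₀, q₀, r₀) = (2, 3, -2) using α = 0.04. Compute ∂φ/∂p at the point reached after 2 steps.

∇φ = (8p, 6q + r, q + 6r)
Step 1: at (2, 3, -2), ∇φ = (16, 16, -9) → (2, 3, -2) − 0.04·(16, 16, -9) = (1.36, 2.36, -1.64)
Step 2: at (1.36, 2.36, -1.64), ∇φ = (10.88, 12.52, -7.48) → (1.36, 2.36, -1.64) − 0.04·(10.88, 12.52, -7.48) = (0.9248, 1.8592, -1.3408)
∂φ/∂p at (0.9248, 1.8592, -1.3408) = 7.3984

7.3984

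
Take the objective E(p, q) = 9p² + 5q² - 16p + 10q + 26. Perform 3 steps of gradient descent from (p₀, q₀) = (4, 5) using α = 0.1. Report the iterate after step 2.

(2.88, -1)

∇E = (18p - 16, 10q + 10)
Step 1: at (4, 5), ∇E = (56, 60) → (4, 5) − 0.1·(56, 60) = (-1.6, -1)
Step 2: at (-1.6, -1), ∇E = (-44.8, 0) → (-1.6, -1) − 0.1·(-44.8, 0) = (2.88, -1)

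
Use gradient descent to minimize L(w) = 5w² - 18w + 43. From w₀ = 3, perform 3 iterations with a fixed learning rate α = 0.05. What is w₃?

1.95

L′(w) = 10w - 18
w₁ = 3 − 0.05·12 = 2.4
w₂ = 2.4 − 0.05·6 = 2.1
w₃ = 2.1 − 0.05·3 = 1.95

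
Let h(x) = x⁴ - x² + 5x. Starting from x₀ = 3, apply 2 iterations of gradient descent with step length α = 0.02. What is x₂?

0.74351552

h′(x) = 4x³ - 2x + 5
x₁ = 3 − 0.02·107 = 0.86
x₂ = 0.86 − 0.02·5.824224 = 0.74351552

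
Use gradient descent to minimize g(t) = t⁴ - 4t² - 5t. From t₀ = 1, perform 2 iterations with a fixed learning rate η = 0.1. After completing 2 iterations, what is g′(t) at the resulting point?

g′(t) = 4t³ - 8t - 5
Step 1: g′(1) = -9; t₁ = 1 − 0.1·(-9) = 1.9
Step 2: g′(1.9) = 7.236; t₂ = 1.9 − 0.1·7.236 = 1.1764
g′(t) at (1.1764) = -7.899040353024

-7.899040353024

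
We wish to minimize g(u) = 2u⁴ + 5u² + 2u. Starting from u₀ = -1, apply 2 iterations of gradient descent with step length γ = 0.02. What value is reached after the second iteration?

g′(u) = 8u³ + 10u + 2
u₁ = -1 − 0.02·(-16) = -0.68
u₂ = -0.68 − 0.02·(-7.315456) = -0.53369088

-0.53369088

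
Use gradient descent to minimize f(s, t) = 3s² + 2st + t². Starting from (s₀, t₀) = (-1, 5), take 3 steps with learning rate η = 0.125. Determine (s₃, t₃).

∇f = (6s + 2t, 2s + 2t)
Step 1: at (-1, 5), ∇f = (4, 8) → (-1, 5) − 0.125·(4, 8) = (-1.5, 4)
Step 2: at (-1.5, 4), ∇f = (-1, 5) → (-1.5, 4) − 0.125·(-1, 5) = (-1.375, 3.375)
Step 3: at (-1.375, 3.375), ∇f = (-1.5, 4) → (-1.375, 3.375) − 0.125·(-1.5, 4) = (-1.1875, 2.875)

(-1.1875, 2.875)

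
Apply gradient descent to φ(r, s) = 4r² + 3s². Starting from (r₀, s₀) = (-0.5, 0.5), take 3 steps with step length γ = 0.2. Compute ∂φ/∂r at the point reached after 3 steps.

0.864

∇φ = (8r, 6s)
(r₁, s₁) = (-0.5, 0.5) − 0.2·(-4, 3) = (0.3, -0.1)
(r₂, s₂) = (0.3, -0.1) − 0.2·(2.4, -0.6) = (-0.18, 0.02)
(r₃, s₃) = (-0.18, 0.02) − 0.2·(-1.44, 0.12) = (0.108, -0.004)
∂φ/∂r at (0.108, -0.004) = 0.864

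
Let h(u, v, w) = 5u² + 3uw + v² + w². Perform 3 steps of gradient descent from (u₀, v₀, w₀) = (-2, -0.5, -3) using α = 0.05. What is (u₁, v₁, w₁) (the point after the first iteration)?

(-0.55, -0.45, -2.4)

∇h = (10u + 3w, 2v, 3u + 2w)
Step 1: at (-2, -0.5, -3), ∇h = (-29, -1, -12) → (-2, -0.5, -3) − 0.05·(-29, -1, -12) = (-0.55, -0.45, -2.4)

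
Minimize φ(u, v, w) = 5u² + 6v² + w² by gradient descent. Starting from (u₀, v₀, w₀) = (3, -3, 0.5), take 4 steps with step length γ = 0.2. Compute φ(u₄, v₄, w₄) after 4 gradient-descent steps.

841.93028928

∇φ = (10u, 12v, 2w)
Step 1: at (3, -3, 0.5), ∇φ = (30, -36, 1) → (3, -3, 0.5) − 0.2·(30, -36, 1) = (-3, 4.2, 0.3)
Step 2: at (-3, 4.2, 0.3), ∇φ = (-30, 50.4, 0.6) → (-3, 4.2, 0.3) − 0.2·(-30, 50.4, 0.6) = (3, -5.88, 0.18)
Step 3: at (3, -5.88, 0.18), ∇φ = (30, -70.56, 0.36) → (3, -5.88, 0.18) − 0.2·(30, -70.56, 0.36) = (-3, 8.232, 0.108)
Step 4: at (-3, 8.232, 0.108), ∇φ = (-30, 98.784, 0.216) → (-3, 8.232, 0.108) − 0.2·(-30, 98.784, 0.216) = (3, -11.5248, 0.0648)
φ(3, -11.5248, 0.0648) = 841.93028928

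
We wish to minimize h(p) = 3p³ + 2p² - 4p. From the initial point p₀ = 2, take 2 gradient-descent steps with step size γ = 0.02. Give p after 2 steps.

0.9248

h′(p) = 9p² + 4p - 4
p₁ = 2 − 0.02·40 = 1.2
p₂ = 1.2 − 0.02·13.76 = 0.9248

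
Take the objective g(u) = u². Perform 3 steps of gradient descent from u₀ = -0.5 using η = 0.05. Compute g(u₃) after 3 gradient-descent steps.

g′(u) = 2u
Step 1: g′(-0.5) = -1; u₁ = -0.5 − 0.05·(-1) = -0.45
Step 2: g′(-0.45) = -0.9; u₂ = -0.45 − 0.05·(-0.9) = -0.405
Step 3: g′(-0.405) = -0.81; u₃ = -0.405 − 0.05·(-0.81) = -0.3645
g(-0.3645) = 0.13286025

0.13286025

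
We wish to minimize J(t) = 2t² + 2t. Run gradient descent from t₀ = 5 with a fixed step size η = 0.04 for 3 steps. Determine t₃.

J′(t) = 4t + 2
t₁ = 5 − 0.04·22 = 4.12
t₂ = 4.12 − 0.04·18.48 = 3.3808
t₃ = 3.3808 − 0.04·15.5232 = 2.759872

2.759872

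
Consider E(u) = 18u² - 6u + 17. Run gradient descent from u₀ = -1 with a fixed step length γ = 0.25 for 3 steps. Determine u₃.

E′(u) = 36u - 6
u₁ = -1 − 0.25·(-42) = 9.5
u₂ = 9.5 − 0.25·336 = -74.5
u₃ = -74.5 − 0.25·(-2688) = 597.5

597.5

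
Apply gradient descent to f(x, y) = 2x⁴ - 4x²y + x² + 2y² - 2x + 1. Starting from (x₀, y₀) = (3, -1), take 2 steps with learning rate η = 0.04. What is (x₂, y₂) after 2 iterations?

(91.41592832, 7.815616)

∇f = (8x³ - 8xy + 2x - 2, -4x² + 4y)
Step 1: at (3, -1), ∇f = (244, -40) → (3, -1) − 0.04·(244, -40) = (-6.76, 0.6)
Step 2: at (-6.76, 0.6), ∇f = (-2454.398208, -180.3904) → (-6.76, 0.6) − 0.04·(-2454.398208, -180.3904) = (91.41592832, 7.815616)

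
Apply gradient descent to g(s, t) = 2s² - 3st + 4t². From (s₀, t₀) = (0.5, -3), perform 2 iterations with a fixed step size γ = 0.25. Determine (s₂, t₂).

∇g = (4s - 3t, -3s + 8t)
Step 1: at (0.5, -3), ∇g = (11, -25.5) → (0.5, -3) − 0.25·(11, -25.5) = (-2.25, 3.375)
Step 2: at (-2.25, 3.375), ∇g = (-19.125, 33.75) → (-2.25, 3.375) − 0.25·(-19.125, 33.75) = (2.53125, -5.0625)

(2.53125, -5.0625)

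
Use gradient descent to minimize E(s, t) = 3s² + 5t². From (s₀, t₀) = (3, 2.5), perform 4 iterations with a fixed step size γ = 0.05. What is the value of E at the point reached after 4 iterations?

1.6785665825

∇E = (6s, 10t)
(s₁, t₁) = (3, 2.5) − 0.05·(18, 25) = (2.1, 1.25)
(s₂, t₂) = (2.1, 1.25) − 0.05·(12.6, 12.5) = (1.47, 0.625)
(s₃, t₃) = (1.47, 0.625) − 0.05·(8.82, 6.25) = (1.029, 0.3125)
(s₄, t₄) = (1.029, 0.3125) − 0.05·(6.174, 3.125) = (0.7203, 0.15625)
E(0.7203, 0.15625) = 1.6785665825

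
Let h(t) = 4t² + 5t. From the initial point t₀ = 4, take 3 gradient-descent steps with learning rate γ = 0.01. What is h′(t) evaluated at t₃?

28.811456

h′(t) = 8t + 5
Step 1: h′(4) = 37; t₁ = 4 − 0.01·37 = 3.63
Step 2: h′(3.63) = 34.04; t₂ = 3.63 − 0.01·34.04 = 3.2896
Step 3: h′(3.2896) = 31.3168; t₃ = 3.2896 − 0.01·31.3168 = 2.976432
h′(t) at (2.976432) = 28.811456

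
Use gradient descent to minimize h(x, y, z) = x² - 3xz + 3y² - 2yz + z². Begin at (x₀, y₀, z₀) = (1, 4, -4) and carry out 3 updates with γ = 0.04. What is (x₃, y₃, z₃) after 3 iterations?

∇h = (2x - 3z, 6y - 2z, -3x - 2y + 2z)
Step 1: at (1, 4, -4), ∇h = (14, 32, -19) → (1, 4, -4) − 0.04·(14, 32, -19) = (0.44, 2.72, -3.24)
Step 2: at (0.44, 2.72, -3.24), ∇h = (10.6, 22.8, -13.24) → (0.44, 2.72, -3.24) − 0.04·(10.6, 22.8, -13.24) = (0.016, 1.808, -2.7104)
Step 3: at (0.016, 1.808, -2.7104), ∇h = (8.1632, 16.2688, -9.0848) → (0.016, 1.808, -2.7104) − 0.04·(8.1632, 16.2688, -9.0848) = (-0.310528, 1.157248, -2.347008)

(-0.310528, 1.157248, -2.347008)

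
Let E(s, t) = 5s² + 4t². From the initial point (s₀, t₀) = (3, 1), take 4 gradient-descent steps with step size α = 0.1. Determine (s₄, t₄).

∇E = (10s, 8t)
Step 1: at (3, 1), ∇E = (30, 8) → (3, 1) − 0.1·(30, 8) = (0, 0.2)
Step 2: at (0, 0.2), ∇E = (0, 1.6) → (0, 0.2) − 0.1·(0, 1.6) = (0, 0.04)
Step 3: at (0, 0.04), ∇E = (0, 0.32) → (0, 0.04) − 0.1·(0, 0.32) = (0, 0.008)
Step 4: at (0, 0.008), ∇E = (0, 0.064) → (0, 0.008) − 0.1·(0, 0.064) = (0, 0.0016)

(0, 0.0016)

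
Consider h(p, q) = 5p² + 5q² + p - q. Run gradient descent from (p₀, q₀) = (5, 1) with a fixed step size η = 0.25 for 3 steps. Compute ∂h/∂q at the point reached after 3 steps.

∇h = (10p + 1, 10q - 1)
(p₁, q₁) = (5, 1) − 0.25·(51, 9) = (-7.75, -1.25)
(p₂, q₂) = (-7.75, -1.25) − 0.25·(-76.5, -13.5) = (11.375, 2.125)
(p₃, q₃) = (11.375, 2.125) − 0.25·(114.75, 20.25) = (-17.3125, -2.9375)
∂h/∂q at (-17.3125, -2.9375) = -30.375

-30.375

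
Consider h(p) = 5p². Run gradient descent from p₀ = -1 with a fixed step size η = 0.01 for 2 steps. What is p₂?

h′(p) = 10p
Step 1: h′(-1) = -10; p₁ = -1 − 0.01·(-10) = -0.9
Step 2: h′(-0.9) = -9; p₂ = -0.9 − 0.01·(-9) = -0.81

-0.81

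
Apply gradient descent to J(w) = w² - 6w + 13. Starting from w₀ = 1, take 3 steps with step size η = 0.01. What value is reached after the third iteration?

J′(w) = 2w - 6
Step 1: J′(1) = -4; w₁ = 1 − 0.01·(-4) = 1.04
Step 2: J′(1.04) = -3.92; w₂ = 1.04 − 0.01·(-3.92) = 1.0792
Step 3: J′(1.0792) = -3.8416; w₃ = 1.0792 − 0.01·(-3.8416) = 1.117616

1.117616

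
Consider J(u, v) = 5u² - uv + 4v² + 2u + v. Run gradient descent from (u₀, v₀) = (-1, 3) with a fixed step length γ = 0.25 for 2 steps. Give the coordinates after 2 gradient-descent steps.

∇J = (10u - v + 2, -u + 8v + 1)
(u₁, v₁) = (-1, 3) − 0.25·(-11, 26) = (1.75, -3.5)
(u₂, v₂) = (1.75, -3.5) − 0.25·(23, -28.75) = (-4, 3.6875)

(-4, 3.6875)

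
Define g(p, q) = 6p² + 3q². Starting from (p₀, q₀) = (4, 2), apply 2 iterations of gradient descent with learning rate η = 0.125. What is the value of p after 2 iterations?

∇g = (12p, 6q)
Step 1: at (4, 2), ∇g = (48, 12) → (4, 2) − 0.125·(48, 12) = (-2, 0.5)
Step 2: at (-2, 0.5), ∇g = (-24, 3) → (-2, 0.5) − 0.125·(-24, 3) = (1, 0.125)
p = 1

1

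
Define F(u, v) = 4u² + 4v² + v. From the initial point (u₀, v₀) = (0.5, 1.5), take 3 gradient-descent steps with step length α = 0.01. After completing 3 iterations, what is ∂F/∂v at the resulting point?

∇F = (8u, 8v + 1)
Step 1: at (0.5, 1.5), ∇F = (4, 13) → (0.5, 1.5) − 0.01·(4, 13) = (0.46, 1.37)
Step 2: at (0.46, 1.37), ∇F = (3.68, 11.96) → (0.46, 1.37) − 0.01·(3.68, 11.96) = (0.4232, 1.2504)
Step 3: at (0.4232, 1.2504), ∇F = (3.3856, 11.0032) → (0.4232, 1.2504) − 0.01·(3.3856, 11.0032) = (0.389344, 1.140368)
∂F/∂v at (0.389344, 1.140368) = 10.122944

10.122944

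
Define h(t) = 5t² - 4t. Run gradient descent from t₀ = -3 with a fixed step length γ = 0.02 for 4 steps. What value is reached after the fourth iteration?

-0.99264

h′(t) = 10t - 4
t₁ = -3 − 0.02·(-34) = -2.32
t₂ = -2.32 − 0.02·(-27.2) = -1.776
t₃ = -1.776 − 0.02·(-21.76) = -1.3408
t₄ = -1.3408 − 0.02·(-17.408) = -0.99264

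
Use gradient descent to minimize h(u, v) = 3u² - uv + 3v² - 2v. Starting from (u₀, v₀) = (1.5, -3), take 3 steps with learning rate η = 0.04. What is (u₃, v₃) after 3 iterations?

∇h = (6u - v, -u + 6v - 2)
Step 1: at (1.5, -3), ∇h = (12, -21.5) → (1.5, -3) − 0.04·(12, -21.5) = (1.02, -2.14)
Step 2: at (1.02, -2.14), ∇h = (8.26, -15.86) → (1.02, -2.14) − 0.04·(8.26, -15.86) = (0.6896, -1.5056)
Step 3: at (0.6896, -1.5056), ∇h = (5.6432, -11.7232) → (0.6896, -1.5056) − 0.04·(5.6432, -11.7232) = (0.463872, -1.036672)

(0.463872, -1.036672)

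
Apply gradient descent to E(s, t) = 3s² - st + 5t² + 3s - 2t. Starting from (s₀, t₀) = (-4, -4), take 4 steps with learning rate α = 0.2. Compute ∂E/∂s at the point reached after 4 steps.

9.1264

∇E = (6s - t + 3, -s + 10t - 2)
Step 1: at (-4, -4), ∇E = (-17, -38) → (-4, -4) − 0.2·(-17, -38) = (-0.6, 3.6)
Step 2: at (-0.6, 3.6), ∇E = (-4.2, 34.6) → (-0.6, 3.6) − 0.2·(-4.2, 34.6) = (0.24, -3.32)
Step 3: at (0.24, -3.32), ∇E = (7.76, -35.44) → (0.24, -3.32) − 0.2·(7.76, -35.44) = (-1.312, 3.768)
Step 4: at (-1.312, 3.768), ∇E = (-8.64, 36.992) → (-1.312, 3.768) − 0.2·(-8.64, 36.992) = (0.416, -3.6304)
∂E/∂s at (0.416, -3.6304) = 9.1264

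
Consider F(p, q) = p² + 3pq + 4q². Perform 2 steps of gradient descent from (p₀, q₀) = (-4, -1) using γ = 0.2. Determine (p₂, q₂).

∇F = (2p + 3q, 3p + 8q)
Step 1: at (-4, -1), ∇F = (-11, -20) → (-4, -1) − 0.2·(-11, -20) = (-1.8, 3)
Step 2: at (-1.8, 3), ∇F = (5.4, 18.6) → (-1.8, 3) − 0.2·(5.4, 18.6) = (-2.88, -0.72)

(-2.88, -0.72)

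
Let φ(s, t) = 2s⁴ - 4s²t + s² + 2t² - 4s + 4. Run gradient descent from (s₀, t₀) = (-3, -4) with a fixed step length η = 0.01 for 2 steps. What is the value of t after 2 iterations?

-3.338864

∇φ = (8s³ - 8st + 2s - 4, -4s² + 4t)
Step 1: at (-3, -4), ∇φ = (-322, -52) → (-3, -4) − 0.01·(-322, -52) = (0.22, -3.48)
Step 2: at (0.22, -3.48), ∇φ = (2.649984, -14.1136) → (0.22, -3.48) − 0.01·(2.649984, -14.1136) = (0.19350016, -3.338864)
t = -3.338864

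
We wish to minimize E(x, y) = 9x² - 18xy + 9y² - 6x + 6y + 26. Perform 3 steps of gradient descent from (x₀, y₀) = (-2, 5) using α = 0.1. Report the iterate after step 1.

(11.2, -8.2)

∇E = (18x - 18y - 6, -18x + 18y + 6)
(x₁, y₁) = (-2, 5) − 0.1·(-132, 132) = (11.2, -8.2)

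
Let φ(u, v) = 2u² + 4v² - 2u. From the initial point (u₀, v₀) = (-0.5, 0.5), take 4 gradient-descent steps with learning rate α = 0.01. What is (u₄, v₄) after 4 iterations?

∇φ = (4u - 2, 8v)
(u₁, v₁) = (-0.5, 0.5) − 0.01·(-4, 4) = (-0.46, 0.46)
(u₂, v₂) = (-0.46, 0.46) − 0.01·(-3.84, 3.68) = (-0.4216, 0.4232)
(u₃, v₃) = (-0.4216, 0.4232) − 0.01·(-3.6864, 3.3856) = (-0.384736, 0.389344)
(u₄, v₄) = (-0.384736, 0.389344) − 0.01·(-3.538944, 3.114752) = (-0.34934656, 0.35819648)

(-0.34934656, 0.35819648)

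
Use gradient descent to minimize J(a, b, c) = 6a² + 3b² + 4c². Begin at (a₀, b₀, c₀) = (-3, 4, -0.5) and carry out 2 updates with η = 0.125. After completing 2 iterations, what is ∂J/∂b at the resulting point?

∇J = (12a, 6b, 8c)
Step 1: at (-3, 4, -0.5), ∇J = (-36, 24, -4) → (-3, 4, -0.5) − 0.125·(-36, 24, -4) = (1.5, 1, 0)
Step 2: at (1.5, 1, 0), ∇J = (18, 6, 0) → (1.5, 1, 0) − 0.125·(18, 6, 0) = (-0.75, 0.25, 0)
∂J/∂b at (-0.75, 0.25, 0) = 1.5

1.5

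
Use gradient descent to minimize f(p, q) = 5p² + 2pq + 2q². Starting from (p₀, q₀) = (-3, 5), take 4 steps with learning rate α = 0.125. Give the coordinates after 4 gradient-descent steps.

∇f = (10p + 2q, 2p + 4q)
(p₁, q₁) = (-3, 5) − 0.125·(-20, 14) = (-0.5, 3.25)
(p₂, q₂) = (-0.5, 3.25) − 0.125·(1.5, 12) = (-0.6875, 1.75)
(p₃, q₃) = (-0.6875, 1.75) − 0.125·(-3.375, 5.625) = (-0.265625, 1.046875)
(p₄, q₄) = (-0.265625, 1.046875) − 0.125·(-0.5625, 3.65625) = (-0.1953125, 0.58984375)

(-0.1953125, 0.58984375)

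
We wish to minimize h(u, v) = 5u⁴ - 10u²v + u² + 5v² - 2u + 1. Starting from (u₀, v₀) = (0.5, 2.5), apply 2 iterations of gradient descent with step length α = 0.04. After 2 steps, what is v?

1.78944

∇h = (20u³ - 20uv + 2u - 2, -10u² + 10v)
(u₁, v₁) = (0.5, 2.5) − 0.04·(-23.5, 22.5) = (1.44, 1.6)
(u₂, v₂) = (1.44, 1.6) − 0.04·(14.51968, -4.736) = (0.8592128, 1.78944)
v = 1.78944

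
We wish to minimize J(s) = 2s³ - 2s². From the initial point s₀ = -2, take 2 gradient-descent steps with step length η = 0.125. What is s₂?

-36

J′(s) = 6s² - 4s
s₁ = -2 − 0.125·32 = -6
s₂ = -6 − 0.125·240 = -36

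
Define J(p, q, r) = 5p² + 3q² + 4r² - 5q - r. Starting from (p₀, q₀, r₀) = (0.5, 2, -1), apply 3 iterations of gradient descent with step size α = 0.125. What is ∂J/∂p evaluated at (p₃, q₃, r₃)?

-0.078125

∇J = (10p, 6q - 5, 8r - 1)
Step 1: at (0.5, 2, -1), ∇J = (5, 7, -9) → (0.5, 2, -1) − 0.125·(5, 7, -9) = (-0.125, 1.125, 0.125)
Step 2: at (-0.125, 1.125, 0.125), ∇J = (-1.25, 1.75, 0) → (-0.125, 1.125, 0.125) − 0.125·(-1.25, 1.75, 0) = (0.03125, 0.90625, 0.125)
Step 3: at (0.03125, 0.90625, 0.125), ∇J = (0.3125, 0.4375, 0) → (0.03125, 0.90625, 0.125) − 0.125·(0.3125, 0.4375, 0) = (-0.0078125, 0.8515625, 0.125)
∂J/∂p at (-0.0078125, 0.8515625, 0.125) = -0.078125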